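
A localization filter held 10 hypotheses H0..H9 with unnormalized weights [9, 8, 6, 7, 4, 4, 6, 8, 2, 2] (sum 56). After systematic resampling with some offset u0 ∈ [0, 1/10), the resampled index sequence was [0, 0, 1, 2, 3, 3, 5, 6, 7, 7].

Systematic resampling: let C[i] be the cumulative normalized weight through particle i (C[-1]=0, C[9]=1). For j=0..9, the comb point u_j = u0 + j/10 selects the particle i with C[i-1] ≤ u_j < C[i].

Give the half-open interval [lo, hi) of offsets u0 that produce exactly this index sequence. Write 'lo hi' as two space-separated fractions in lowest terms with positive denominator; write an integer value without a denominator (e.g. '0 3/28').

C = [9/56, 17/56, 23/56, 15/28, 17/28, 19/28, 11/14, 13/14, 27/28, 1]
j=0 picked index 0: u0 ∈ [0, 9/56)
j=1 picked index 0: u0 ∈ [-1/10, 17/280)
j=2 picked index 1: u0 ∈ [-11/280, 29/280)
j=3 picked index 2: u0 ∈ [1/280, 31/280)
j=4 picked index 3: u0 ∈ [3/280, 19/140)
j=5 picked index 3: u0 ∈ [-5/56, 1/28)
j=6 picked index 5: u0 ∈ [1/140, 11/140)
j=7 picked index 6: u0 ∈ [-3/140, 3/35)
j=8 picked index 7: u0 ∈ [-1/70, 9/70)
j=9 picked index 7: u0 ∈ [-4/35, 1/35)
intersection: [3/280, 1/35)

3/280 1/35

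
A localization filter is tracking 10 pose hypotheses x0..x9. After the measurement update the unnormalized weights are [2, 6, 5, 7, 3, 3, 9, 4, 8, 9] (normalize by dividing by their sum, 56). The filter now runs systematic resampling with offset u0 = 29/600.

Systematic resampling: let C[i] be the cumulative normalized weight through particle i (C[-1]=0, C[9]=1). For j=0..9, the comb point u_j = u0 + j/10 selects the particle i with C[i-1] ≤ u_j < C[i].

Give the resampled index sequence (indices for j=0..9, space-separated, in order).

C = [1/28, 1/7, 13/56, 5/14, 23/56, 13/28, 5/8, 39/56, 47/56, 1]
j=0: u_0=29/600 ∈ [1/28, 1/7) → index 1
j=1: u_1=89/600 ∈ [1/7, 13/56) → index 2
j=2: u_2=149/600 ∈ [13/56, 5/14) → index 3
j=3: u_3=209/600 ∈ [13/56, 5/14) → index 3
j=4: u_4=269/600 ∈ [23/56, 13/28) → index 5
j=5: u_5=329/600 ∈ [13/28, 5/8) → index 6
j=6: u_6=389/600 ∈ [5/8, 39/56) → index 7
j=7: u_7=449/600 ∈ [39/56, 47/56) → index 8
j=8: u_8=509/600 ∈ [47/56, 1) → index 9
j=9: u_9=569/600 ∈ [47/56, 1) → index 9

1 2 3 3 5 6 7 8 9 9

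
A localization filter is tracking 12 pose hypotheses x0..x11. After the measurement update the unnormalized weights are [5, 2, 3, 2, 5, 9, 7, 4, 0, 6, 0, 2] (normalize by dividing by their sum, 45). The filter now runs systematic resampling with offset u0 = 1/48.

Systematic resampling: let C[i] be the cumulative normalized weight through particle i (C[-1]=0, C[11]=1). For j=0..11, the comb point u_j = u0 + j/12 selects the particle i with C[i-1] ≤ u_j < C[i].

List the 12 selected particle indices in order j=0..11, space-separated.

C = [1/9, 7/45, 2/9, 4/15, 17/45, 26/45, 11/15, 37/45, 37/45, 43/45, 43/45, 1]
j=0: u_0=1/48 ∈ [0, 1/9) → index 0
j=1: u_1=5/48 ∈ [0, 1/9) → index 0
j=2: u_2=3/16 ∈ [7/45, 2/9) → index 2
j=3: u_3=13/48 ∈ [4/15, 17/45) → index 4
j=4: u_4=17/48 ∈ [4/15, 17/45) → index 4
j=5: u_5=7/16 ∈ [17/45, 26/45) → index 5
j=6: u_6=25/48 ∈ [17/45, 26/45) → index 5
j=7: u_7=29/48 ∈ [26/45, 11/15) → index 6
j=8: u_8=11/16 ∈ [26/45, 11/15) → index 6
j=9: u_9=37/48 ∈ [11/15, 37/45) → index 7
j=10: u_10=41/48 ∈ [37/45, 43/45) → index 9
j=11: u_11=15/16 ∈ [37/45, 43/45) → index 9

0 0 2 4 4 5 5 6 6 7 9 9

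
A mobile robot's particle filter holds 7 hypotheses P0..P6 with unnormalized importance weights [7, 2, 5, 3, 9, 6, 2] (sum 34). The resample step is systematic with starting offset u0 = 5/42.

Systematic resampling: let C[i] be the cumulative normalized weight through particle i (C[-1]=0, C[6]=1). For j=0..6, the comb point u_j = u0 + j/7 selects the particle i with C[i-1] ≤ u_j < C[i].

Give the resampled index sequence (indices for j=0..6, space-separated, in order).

C = [7/34, 9/34, 7/17, 1/2, 13/17, 16/17, 1]
j=0: u_0=5/42 ∈ [0, 7/34) → index 0
j=1: u_1=11/42 ∈ [7/34, 9/34) → index 1
j=2: u_2=17/42 ∈ [9/34, 7/17) → index 2
j=3: u_3=23/42 ∈ [1/2, 13/17) → index 4
j=4: u_4=29/42 ∈ [1/2, 13/17) → index 4
j=5: u_5=5/6 ∈ [13/17, 16/17) → index 5
j=6: u_6=41/42 ∈ [16/17, 1) → index 6

0 1 2 4 4 5 6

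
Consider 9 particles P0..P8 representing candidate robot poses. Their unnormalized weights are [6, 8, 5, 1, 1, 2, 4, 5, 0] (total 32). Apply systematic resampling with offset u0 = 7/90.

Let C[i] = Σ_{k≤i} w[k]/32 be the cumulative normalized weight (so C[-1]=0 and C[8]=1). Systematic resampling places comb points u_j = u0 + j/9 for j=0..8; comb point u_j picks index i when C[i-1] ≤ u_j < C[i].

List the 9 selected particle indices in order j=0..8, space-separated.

C = [3/16, 7/16, 19/32, 5/8, 21/32, 23/32, 27/32, 1, 1]
j=0: u_0=7/90 ∈ [0, 3/16) → index 0
j=1: u_1=17/90 ∈ [3/16, 7/16) → index 1
j=2: u_2=3/10 ∈ [3/16, 7/16) → index 1
j=3: u_3=37/90 ∈ [3/16, 7/16) → index 1
j=4: u_4=47/90 ∈ [7/16, 19/32) → index 2
j=5: u_5=19/30 ∈ [5/8, 21/32) → index 4
j=6: u_6=67/90 ∈ [23/32, 27/32) → index 6
j=7: u_7=77/90 ∈ [27/32, 1) → index 7
j=8: u_8=29/30 ∈ [27/32, 1) → index 7

0 1 1 1 2 4 6 7 7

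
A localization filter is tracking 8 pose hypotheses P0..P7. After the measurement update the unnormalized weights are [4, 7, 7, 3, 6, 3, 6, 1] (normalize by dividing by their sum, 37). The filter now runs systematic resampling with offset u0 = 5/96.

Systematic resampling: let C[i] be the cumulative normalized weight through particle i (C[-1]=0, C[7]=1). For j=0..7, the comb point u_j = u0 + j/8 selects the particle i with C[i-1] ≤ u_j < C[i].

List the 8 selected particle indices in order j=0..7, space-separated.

0 1 2 2 3 4 5 6

C = [4/37, 11/37, 18/37, 21/37, 27/37, 30/37, 36/37, 1]
j=0: u_0=5/96 ∈ [0, 4/37) → index 0
j=1: u_1=17/96 ∈ [4/37, 11/37) → index 1
j=2: u_2=29/96 ∈ [11/37, 18/37) → index 2
j=3: u_3=41/96 ∈ [11/37, 18/37) → index 2
j=4: u_4=53/96 ∈ [18/37, 21/37) → index 3
j=5: u_5=65/96 ∈ [21/37, 27/37) → index 4
j=6: u_6=77/96 ∈ [27/37, 30/37) → index 5
j=7: u_7=89/96 ∈ [30/37, 36/37) → index 6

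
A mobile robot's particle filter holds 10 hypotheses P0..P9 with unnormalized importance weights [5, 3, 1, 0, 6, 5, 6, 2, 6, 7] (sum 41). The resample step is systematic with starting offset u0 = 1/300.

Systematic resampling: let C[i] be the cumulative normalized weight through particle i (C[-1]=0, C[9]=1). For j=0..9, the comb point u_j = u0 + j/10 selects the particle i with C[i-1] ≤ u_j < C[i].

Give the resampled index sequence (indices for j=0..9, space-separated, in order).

C = [5/41, 8/41, 9/41, 9/41, 15/41, 20/41, 26/41, 28/41, 34/41, 1]
j=0: u_0=1/300 ∈ [0, 5/41) → index 0
j=1: u_1=31/300 ∈ [0, 5/41) → index 0
j=2: u_2=61/300 ∈ [8/41, 9/41) → index 2
j=3: u_3=91/300 ∈ [9/41, 15/41) → index 4
j=4: u_4=121/300 ∈ [15/41, 20/41) → index 5
j=5: u_5=151/300 ∈ [20/41, 26/41) → index 6
j=6: u_6=181/300 ∈ [20/41, 26/41) → index 6
j=7: u_7=211/300 ∈ [28/41, 34/41) → index 8
j=8: u_8=241/300 ∈ [28/41, 34/41) → index 8
j=9: u_9=271/300 ∈ [34/41, 1) → index 9

0 0 2 4 5 6 6 8 8 9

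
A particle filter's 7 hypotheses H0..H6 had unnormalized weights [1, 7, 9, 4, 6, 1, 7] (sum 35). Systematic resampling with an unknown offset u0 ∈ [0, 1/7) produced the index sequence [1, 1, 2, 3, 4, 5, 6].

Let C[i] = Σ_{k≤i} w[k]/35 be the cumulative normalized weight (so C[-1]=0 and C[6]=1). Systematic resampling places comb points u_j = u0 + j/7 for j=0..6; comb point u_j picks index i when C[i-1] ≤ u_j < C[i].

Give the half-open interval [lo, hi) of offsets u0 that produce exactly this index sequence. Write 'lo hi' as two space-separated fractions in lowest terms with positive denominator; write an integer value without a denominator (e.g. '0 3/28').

2/35 3/35

C = [1/35, 8/35, 17/35, 3/5, 27/35, 4/5, 1]
j=0 picked index 1: u0 ∈ [1/35, 8/35)
j=1 picked index 1: u0 ∈ [-4/35, 3/35)
j=2 picked index 2: u0 ∈ [-2/35, 1/5)
j=3 picked index 3: u0 ∈ [2/35, 6/35)
j=4 picked index 4: u0 ∈ [1/35, 1/5)
j=5 picked index 5: u0 ∈ [2/35, 3/35)
j=6 picked index 6: u0 ∈ [-2/35, 1/7)
intersection: [2/35, 3/35)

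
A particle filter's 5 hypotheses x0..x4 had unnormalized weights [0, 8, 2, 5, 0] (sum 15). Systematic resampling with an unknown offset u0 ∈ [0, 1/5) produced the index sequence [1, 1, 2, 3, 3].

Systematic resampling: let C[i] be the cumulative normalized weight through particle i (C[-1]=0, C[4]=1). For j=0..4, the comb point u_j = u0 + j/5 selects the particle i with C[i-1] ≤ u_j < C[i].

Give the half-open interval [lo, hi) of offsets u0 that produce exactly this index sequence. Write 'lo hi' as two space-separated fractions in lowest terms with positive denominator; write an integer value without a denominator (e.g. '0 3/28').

2/15 1/5

C = [0, 8/15, 2/3, 1, 1]
j=0 picked index 1: u0 ∈ [0, 8/15)
j=1 picked index 1: u0 ∈ [-1/5, 1/3)
j=2 picked index 2: u0 ∈ [2/15, 4/15)
j=3 picked index 3: u0 ∈ [1/15, 2/5)
j=4 picked index 3: u0 ∈ [-2/15, 1/5)
intersection: [2/15, 1/5)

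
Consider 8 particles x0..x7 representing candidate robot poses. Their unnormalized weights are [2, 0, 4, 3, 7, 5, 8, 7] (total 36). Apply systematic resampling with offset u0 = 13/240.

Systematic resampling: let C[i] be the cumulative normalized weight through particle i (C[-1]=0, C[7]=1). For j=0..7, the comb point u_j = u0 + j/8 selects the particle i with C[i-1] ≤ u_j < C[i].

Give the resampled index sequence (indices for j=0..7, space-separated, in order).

C = [1/18, 1/18, 1/6, 1/4, 4/9, 7/12, 29/36, 1]
j=0: u_0=13/240 ∈ [0, 1/18) → index 0
j=1: u_1=43/240 ∈ [1/6, 1/4) → index 3
j=2: u_2=73/240 ∈ [1/4, 4/9) → index 4
j=3: u_3=103/240 ∈ [1/4, 4/9) → index 4
j=4: u_4=133/240 ∈ [4/9, 7/12) → index 5
j=5: u_5=163/240 ∈ [7/12, 29/36) → index 6
j=6: u_6=193/240 ∈ [7/12, 29/36) → index 6
j=7: u_7=223/240 ∈ [29/36, 1) → index 7

0 3 4 4 5 6 6 7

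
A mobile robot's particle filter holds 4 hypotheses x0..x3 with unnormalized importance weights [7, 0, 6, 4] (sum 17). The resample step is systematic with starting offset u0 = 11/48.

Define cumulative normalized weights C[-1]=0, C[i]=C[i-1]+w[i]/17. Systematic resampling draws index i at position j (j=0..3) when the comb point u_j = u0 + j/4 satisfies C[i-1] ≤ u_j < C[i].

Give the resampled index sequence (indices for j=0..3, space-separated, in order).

0 2 2 3

C = [7/17, 7/17, 13/17, 1]
j=0: u_0=11/48 ∈ [0, 7/17) → index 0
j=1: u_1=23/48 ∈ [7/17, 13/17) → index 2
j=2: u_2=35/48 ∈ [7/17, 13/17) → index 2
j=3: u_3=47/48 ∈ [13/17, 1) → index 3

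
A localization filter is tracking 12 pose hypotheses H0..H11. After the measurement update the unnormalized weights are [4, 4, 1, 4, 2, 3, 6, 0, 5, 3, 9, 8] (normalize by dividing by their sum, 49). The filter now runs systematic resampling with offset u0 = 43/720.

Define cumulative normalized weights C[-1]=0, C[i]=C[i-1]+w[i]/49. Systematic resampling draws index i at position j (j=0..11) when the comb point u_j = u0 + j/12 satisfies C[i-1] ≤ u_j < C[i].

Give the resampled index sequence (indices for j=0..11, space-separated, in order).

0 1 3 5 6 6 8 9 10 10 11 11

C = [4/49, 8/49, 9/49, 13/49, 15/49, 18/49, 24/49, 24/49, 29/49, 32/49, 41/49, 1]
j=0: u_0=43/720 ∈ [0, 4/49) → index 0
j=1: u_1=103/720 ∈ [4/49, 8/49) → index 1
j=2: u_2=163/720 ∈ [9/49, 13/49) → index 3
j=3: u_3=223/720 ∈ [15/49, 18/49) → index 5
j=4: u_4=283/720 ∈ [18/49, 24/49) → index 6
j=5: u_5=343/720 ∈ [18/49, 24/49) → index 6
j=6: u_6=403/720 ∈ [24/49, 29/49) → index 8
j=7: u_7=463/720 ∈ [29/49, 32/49) → index 9
j=8: u_8=523/720 ∈ [32/49, 41/49) → index 10
j=9: u_9=583/720 ∈ [32/49, 41/49) → index 10
j=10: u_10=643/720 ∈ [41/49, 1) → index 11
j=11: u_11=703/720 ∈ [41/49, 1) → index 11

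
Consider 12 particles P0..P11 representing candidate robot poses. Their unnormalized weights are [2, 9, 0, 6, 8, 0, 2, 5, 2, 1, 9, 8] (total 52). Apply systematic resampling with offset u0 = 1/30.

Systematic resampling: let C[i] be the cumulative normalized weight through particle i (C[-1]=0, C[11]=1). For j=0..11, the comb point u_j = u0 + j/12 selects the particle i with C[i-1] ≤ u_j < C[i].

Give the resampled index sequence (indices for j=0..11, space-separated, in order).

C = [1/26, 11/52, 11/52, 17/52, 25/52, 25/52, 27/52, 8/13, 17/26, 35/52, 11/13, 1]
j=0: u_0=1/30 ∈ [0, 1/26) → index 0
j=1: u_1=7/60 ∈ [1/26, 11/52) → index 1
j=2: u_2=1/5 ∈ [1/26, 11/52) → index 1
j=3: u_3=17/60 ∈ [11/52, 17/52) → index 3
j=4: u_4=11/30 ∈ [17/52, 25/52) → index 4
j=5: u_5=9/20 ∈ [17/52, 25/52) → index 4
j=6: u_6=8/15 ∈ [27/52, 8/13) → index 7
j=7: u_7=37/60 ∈ [8/13, 17/26) → index 8
j=8: u_8=7/10 ∈ [35/52, 11/13) → index 10
j=9: u_9=47/60 ∈ [35/52, 11/13) → index 10
j=10: u_10=13/15 ∈ [11/13, 1) → index 11
j=11: u_11=19/20 ∈ [11/13, 1) → index 11

0 1 1 3 4 4 7 8 10 10 11 11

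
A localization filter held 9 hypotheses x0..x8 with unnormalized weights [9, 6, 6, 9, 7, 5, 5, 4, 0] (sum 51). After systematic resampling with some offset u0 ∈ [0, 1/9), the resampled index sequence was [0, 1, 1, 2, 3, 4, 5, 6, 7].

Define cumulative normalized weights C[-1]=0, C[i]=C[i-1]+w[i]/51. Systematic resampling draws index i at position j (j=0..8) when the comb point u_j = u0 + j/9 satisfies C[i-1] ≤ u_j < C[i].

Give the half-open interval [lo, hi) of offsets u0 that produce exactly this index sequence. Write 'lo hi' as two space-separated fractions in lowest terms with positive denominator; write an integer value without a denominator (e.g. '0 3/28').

C = [3/17, 5/17, 7/17, 10/17, 37/51, 14/17, 47/51, 1, 1]
j=0 picked index 0: u0 ∈ [0, 3/17)
j=1 picked index 1: u0 ∈ [10/153, 28/153)
j=2 picked index 1: u0 ∈ [-7/153, 11/153)
j=3 picked index 2: u0 ∈ [-2/51, 4/51)
j=4 picked index 3: u0 ∈ [-5/153, 22/153)
j=5 picked index 4: u0 ∈ [5/153, 26/153)
j=6 picked index 5: u0 ∈ [1/17, 8/51)
j=7 picked index 6: u0 ∈ [7/153, 22/153)
j=8 picked index 7: u0 ∈ [5/153, 1/9)
intersection: [10/153, 11/153)

10/153 11/153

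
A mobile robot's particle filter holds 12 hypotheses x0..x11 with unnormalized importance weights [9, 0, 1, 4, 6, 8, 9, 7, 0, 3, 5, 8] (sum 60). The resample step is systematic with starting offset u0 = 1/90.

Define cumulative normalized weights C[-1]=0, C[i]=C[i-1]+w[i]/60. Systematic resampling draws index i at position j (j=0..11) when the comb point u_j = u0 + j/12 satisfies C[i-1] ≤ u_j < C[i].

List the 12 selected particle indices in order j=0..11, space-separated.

C = [3/20, 3/20, 1/6, 7/30, 1/3, 7/15, 37/60, 11/15, 11/15, 47/60, 13/15, 1]
j=0: u_0=1/90 ∈ [0, 3/20) → index 0
j=1: u_1=17/180 ∈ [0, 3/20) → index 0
j=2: u_2=8/45 ∈ [1/6, 7/30) → index 3
j=3: u_3=47/180 ∈ [7/30, 1/3) → index 4
j=4: u_4=31/90 ∈ [1/3, 7/15) → index 5
j=5: u_5=77/180 ∈ [1/3, 7/15) → index 5
j=6: u_6=23/45 ∈ [7/15, 37/60) → index 6
j=7: u_7=107/180 ∈ [7/15, 37/60) → index 6
j=8: u_8=61/90 ∈ [37/60, 11/15) → index 7
j=9: u_9=137/180 ∈ [11/15, 47/60) → index 9
j=10: u_10=38/45 ∈ [47/60, 13/15) → index 10
j=11: u_11=167/180 ∈ [13/15, 1) → index 11

0 0 3 4 5 5 6 6 7 9 10 11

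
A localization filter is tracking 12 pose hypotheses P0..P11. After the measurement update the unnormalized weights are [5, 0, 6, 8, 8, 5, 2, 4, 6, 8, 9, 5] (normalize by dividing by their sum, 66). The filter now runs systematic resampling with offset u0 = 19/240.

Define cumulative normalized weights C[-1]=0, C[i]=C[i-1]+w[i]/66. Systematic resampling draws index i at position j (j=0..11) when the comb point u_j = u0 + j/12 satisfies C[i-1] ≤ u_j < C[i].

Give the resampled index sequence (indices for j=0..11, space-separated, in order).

C = [5/66, 5/66, 1/6, 19/66, 9/22, 16/33, 17/33, 19/33, 2/3, 26/33, 61/66, 1]
j=0: u_0=19/240 ∈ [5/66, 1/6) → index 2
j=1: u_1=13/80 ∈ [5/66, 1/6) → index 2
j=2: u_2=59/240 ∈ [1/6, 19/66) → index 3
j=3: u_3=79/240 ∈ [19/66, 9/22) → index 4
j=4: u_4=33/80 ∈ [9/22, 16/33) → index 5
j=5: u_5=119/240 ∈ [16/33, 17/33) → index 6
j=6: u_6=139/240 ∈ [19/33, 2/3) → index 8
j=7: u_7=53/80 ∈ [19/33, 2/3) → index 8
j=8: u_8=179/240 ∈ [2/3, 26/33) → index 9
j=9: u_9=199/240 ∈ [26/33, 61/66) → index 10
j=10: u_10=73/80 ∈ [26/33, 61/66) → index 10
j=11: u_11=239/240 ∈ [61/66, 1) → index 11

2 2 3 4 5 6 8 8 9 10 10 11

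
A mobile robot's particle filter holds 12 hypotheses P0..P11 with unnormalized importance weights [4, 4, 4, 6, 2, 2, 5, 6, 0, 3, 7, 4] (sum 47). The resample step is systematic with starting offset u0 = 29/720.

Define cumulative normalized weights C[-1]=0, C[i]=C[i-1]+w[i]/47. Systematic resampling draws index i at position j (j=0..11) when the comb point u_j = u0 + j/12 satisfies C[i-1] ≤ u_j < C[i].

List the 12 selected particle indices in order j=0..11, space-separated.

C = [4/47, 8/47, 12/47, 18/47, 20/47, 22/47, 27/47, 33/47, 33/47, 36/47, 43/47, 1]
j=0: u_0=29/720 ∈ [0, 4/47) → index 0
j=1: u_1=89/720 ∈ [4/47, 8/47) → index 1
j=2: u_2=149/720 ∈ [8/47, 12/47) → index 2
j=3: u_3=209/720 ∈ [12/47, 18/47) → index 3
j=4: u_4=269/720 ∈ [12/47, 18/47) → index 3
j=5: u_5=329/720 ∈ [20/47, 22/47) → index 5
j=6: u_6=389/720 ∈ [22/47, 27/47) → index 6
j=7: u_7=449/720 ∈ [27/47, 33/47) → index 7
j=8: u_8=509/720 ∈ [33/47, 36/47) → index 9
j=9: u_9=569/720 ∈ [36/47, 43/47) → index 10
j=10: u_10=629/720 ∈ [36/47, 43/47) → index 10
j=11: u_11=689/720 ∈ [43/47, 1) → index 11

0 1 2 3 3 5 6 7 9 10 10 11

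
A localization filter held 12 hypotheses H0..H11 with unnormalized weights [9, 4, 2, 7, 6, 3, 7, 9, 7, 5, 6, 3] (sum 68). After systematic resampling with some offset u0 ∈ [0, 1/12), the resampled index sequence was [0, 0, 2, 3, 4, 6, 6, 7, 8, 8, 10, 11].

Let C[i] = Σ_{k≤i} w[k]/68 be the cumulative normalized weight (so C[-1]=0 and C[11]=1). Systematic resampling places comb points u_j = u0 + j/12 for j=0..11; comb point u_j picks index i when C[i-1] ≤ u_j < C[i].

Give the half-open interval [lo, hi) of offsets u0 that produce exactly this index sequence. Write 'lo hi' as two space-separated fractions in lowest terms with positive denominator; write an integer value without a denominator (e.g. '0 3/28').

2/51 3/68

C = [9/68, 13/68, 15/68, 11/34, 7/17, 31/68, 19/34, 47/68, 27/34, 59/68, 65/68, 1]
j=0 picked index 0: u0 ∈ [0, 9/68)
j=1 picked index 0: u0 ∈ [-1/12, 5/102)
j=2 picked index 2: u0 ∈ [5/204, 11/204)
j=3 picked index 3: u0 ∈ [-1/34, 5/68)
j=4 picked index 4: u0 ∈ [-1/102, 4/51)
j=5 picked index 6: u0 ∈ [2/51, 29/204)
j=6 picked index 6: u0 ∈ [-3/68, 1/17)
j=7 picked index 7: u0 ∈ [-5/204, 11/102)
j=8 picked index 8: u0 ∈ [5/204, 13/102)
j=9 picked index 8: u0 ∈ [-1/17, 3/68)
j=10 picked index 10: u0 ∈ [7/204, 25/204)
j=11 picked index 11: u0 ∈ [2/51, 1/12)
intersection: [2/51, 3/68)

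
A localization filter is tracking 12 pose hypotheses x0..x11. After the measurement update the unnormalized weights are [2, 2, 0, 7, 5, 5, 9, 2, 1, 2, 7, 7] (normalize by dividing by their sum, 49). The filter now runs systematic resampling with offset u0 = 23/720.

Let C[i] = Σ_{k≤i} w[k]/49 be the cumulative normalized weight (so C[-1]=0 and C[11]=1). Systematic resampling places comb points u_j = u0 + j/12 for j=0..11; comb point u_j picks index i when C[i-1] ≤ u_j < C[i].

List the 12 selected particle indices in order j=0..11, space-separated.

C = [2/49, 4/49, 4/49, 11/49, 16/49, 3/7, 30/49, 32/49, 33/49, 5/7, 6/7, 1]
j=0: u_0=23/720 ∈ [0, 2/49) → index 0
j=1: u_1=83/720 ∈ [4/49, 11/49) → index 3
j=2: u_2=143/720 ∈ [4/49, 11/49) → index 3
j=3: u_3=203/720 ∈ [11/49, 16/49) → index 4
j=4: u_4=263/720 ∈ [16/49, 3/7) → index 5
j=5: u_5=323/720 ∈ [3/7, 30/49) → index 6
j=6: u_6=383/720 ∈ [3/7, 30/49) → index 6
j=7: u_7=443/720 ∈ [30/49, 32/49) → index 7
j=8: u_8=503/720 ∈ [33/49, 5/7) → index 9
j=9: u_9=563/720 ∈ [5/7, 6/7) → index 10
j=10: u_10=623/720 ∈ [6/7, 1) → index 11
j=11: u_11=683/720 ∈ [6/7, 1) → index 11

0 3 3 4 5 6 6 7 9 10 11 11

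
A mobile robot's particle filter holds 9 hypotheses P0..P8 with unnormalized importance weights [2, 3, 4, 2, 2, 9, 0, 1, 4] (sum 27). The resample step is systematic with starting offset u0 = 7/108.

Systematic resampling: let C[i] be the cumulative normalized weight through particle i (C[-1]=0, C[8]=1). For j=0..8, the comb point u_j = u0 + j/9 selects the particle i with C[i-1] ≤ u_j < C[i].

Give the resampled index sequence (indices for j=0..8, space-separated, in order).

0 1 2 3 5 5 5 7 8

C = [2/27, 5/27, 1/3, 11/27, 13/27, 22/27, 22/27, 23/27, 1]
j=0: u_0=7/108 ∈ [0, 2/27) → index 0
j=1: u_1=19/108 ∈ [2/27, 5/27) → index 1
j=2: u_2=31/108 ∈ [5/27, 1/3) → index 2
j=3: u_3=43/108 ∈ [1/3, 11/27) → index 3
j=4: u_4=55/108 ∈ [13/27, 22/27) → index 5
j=5: u_5=67/108 ∈ [13/27, 22/27) → index 5
j=6: u_6=79/108 ∈ [13/27, 22/27) → index 5
j=7: u_7=91/108 ∈ [22/27, 23/27) → index 7
j=8: u_8=103/108 ∈ [23/27, 1) → index 8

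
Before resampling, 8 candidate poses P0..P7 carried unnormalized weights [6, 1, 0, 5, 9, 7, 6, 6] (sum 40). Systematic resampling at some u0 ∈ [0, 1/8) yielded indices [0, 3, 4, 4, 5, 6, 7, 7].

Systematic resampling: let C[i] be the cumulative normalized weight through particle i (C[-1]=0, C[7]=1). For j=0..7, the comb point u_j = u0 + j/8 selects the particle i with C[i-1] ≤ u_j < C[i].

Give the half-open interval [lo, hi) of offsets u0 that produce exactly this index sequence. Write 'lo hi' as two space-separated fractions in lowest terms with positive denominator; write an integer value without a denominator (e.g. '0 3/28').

1/10 1/8

C = [3/20, 7/40, 7/40, 3/10, 21/40, 7/10, 17/20, 1]
j=0 picked index 0: u0 ∈ [0, 3/20)
j=1 picked index 3: u0 ∈ [1/20, 7/40)
j=2 picked index 4: u0 ∈ [1/20, 11/40)
j=3 picked index 4: u0 ∈ [-3/40, 3/20)
j=4 picked index 5: u0 ∈ [1/40, 1/5)
j=5 picked index 6: u0 ∈ [3/40, 9/40)
j=6 picked index 7: u0 ∈ [1/10, 1/4)
j=7 picked index 7: u0 ∈ [-1/40, 1/8)
intersection: [1/10, 1/8)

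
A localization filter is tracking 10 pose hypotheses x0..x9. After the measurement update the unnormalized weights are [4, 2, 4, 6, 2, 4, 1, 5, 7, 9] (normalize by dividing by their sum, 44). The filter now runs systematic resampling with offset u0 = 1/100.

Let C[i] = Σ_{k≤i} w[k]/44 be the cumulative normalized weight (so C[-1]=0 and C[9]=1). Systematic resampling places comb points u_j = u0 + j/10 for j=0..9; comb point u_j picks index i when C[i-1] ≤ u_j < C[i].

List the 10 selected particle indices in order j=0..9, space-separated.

C = [1/11, 3/22, 5/22, 4/11, 9/22, 1/2, 23/44, 7/11, 35/44, 1]
j=0: u_0=1/100 ∈ [0, 1/11) → index 0
j=1: u_1=11/100 ∈ [1/11, 3/22) → index 1
j=2: u_2=21/100 ∈ [3/22, 5/22) → index 2
j=3: u_3=31/100 ∈ [5/22, 4/11) → index 3
j=4: u_4=41/100 ∈ [9/22, 1/2) → index 5
j=5: u_5=51/100 ∈ [1/2, 23/44) → index 6
j=6: u_6=61/100 ∈ [23/44, 7/11) → index 7
j=7: u_7=71/100 ∈ [7/11, 35/44) → index 8
j=8: u_8=81/100 ∈ [35/44, 1) → index 9
j=9: u_9=91/100 ∈ [35/44, 1) → index 9

0 1 2 3 5 6 7 8 9 9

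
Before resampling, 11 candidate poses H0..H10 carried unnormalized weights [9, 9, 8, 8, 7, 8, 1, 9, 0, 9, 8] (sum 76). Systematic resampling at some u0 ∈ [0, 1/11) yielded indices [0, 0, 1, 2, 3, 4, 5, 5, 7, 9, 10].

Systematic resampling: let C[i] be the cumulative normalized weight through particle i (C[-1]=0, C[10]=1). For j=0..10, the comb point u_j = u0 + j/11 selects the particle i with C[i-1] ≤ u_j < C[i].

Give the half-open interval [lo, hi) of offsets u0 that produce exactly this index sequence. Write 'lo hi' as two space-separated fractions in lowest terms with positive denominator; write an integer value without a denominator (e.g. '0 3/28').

C = [9/76, 9/38, 13/38, 17/38, 41/76, 49/76, 25/38, 59/76, 59/76, 17/19, 1]
j=0 picked index 0: u0 ∈ [0, 9/76)
j=1 picked index 0: u0 ∈ [-1/11, 23/836)
j=2 picked index 1: u0 ∈ [-53/836, 23/418)
j=3 picked index 2: u0 ∈ [-15/418, 29/418)
j=4 picked index 3: u0 ∈ [-9/418, 35/418)
j=5 picked index 4: u0 ∈ [-3/418, 71/836)
j=6 picked index 5: u0 ∈ [-5/836, 83/836)
j=7 picked index 5: u0 ∈ [-81/836, 7/836)
j=8 picked index 7: u0 ∈ [-29/418, 41/836)
j=9 picked index 9: u0 ∈ [-35/836, 16/209)
j=10 picked index 10: u0 ∈ [-3/209, 1/11)
intersection: [0, 7/836)

0 7/836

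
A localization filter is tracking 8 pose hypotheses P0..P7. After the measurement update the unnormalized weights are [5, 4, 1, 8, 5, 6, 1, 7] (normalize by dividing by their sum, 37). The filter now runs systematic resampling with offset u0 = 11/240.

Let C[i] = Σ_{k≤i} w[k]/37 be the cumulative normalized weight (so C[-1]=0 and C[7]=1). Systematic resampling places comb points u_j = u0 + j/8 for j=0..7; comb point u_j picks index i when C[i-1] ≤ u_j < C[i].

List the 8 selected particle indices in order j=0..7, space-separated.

C = [5/37, 9/37, 10/37, 18/37, 23/37, 29/37, 30/37, 1]
j=0: u_0=11/240 ∈ [0, 5/37) → index 0
j=1: u_1=41/240 ∈ [5/37, 9/37) → index 1
j=2: u_2=71/240 ∈ [10/37, 18/37) → index 3
j=3: u_3=101/240 ∈ [10/37, 18/37) → index 3
j=4: u_4=131/240 ∈ [18/37, 23/37) → index 4
j=5: u_5=161/240 ∈ [23/37, 29/37) → index 5
j=6: u_6=191/240 ∈ [29/37, 30/37) → index 6
j=7: u_7=221/240 ∈ [30/37, 1) → index 7

0 1 3 3 4 5 6 7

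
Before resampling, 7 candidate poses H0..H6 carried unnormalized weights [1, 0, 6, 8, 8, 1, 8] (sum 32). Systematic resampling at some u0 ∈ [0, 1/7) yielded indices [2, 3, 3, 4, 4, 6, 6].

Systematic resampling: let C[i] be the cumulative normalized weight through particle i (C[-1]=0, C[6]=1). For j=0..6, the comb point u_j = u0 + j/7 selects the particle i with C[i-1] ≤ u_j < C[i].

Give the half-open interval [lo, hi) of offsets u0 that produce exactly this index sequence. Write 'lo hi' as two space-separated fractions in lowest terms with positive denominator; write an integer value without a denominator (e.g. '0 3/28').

17/224 1/7

C = [1/32, 1/32, 7/32, 15/32, 23/32, 3/4, 1]
j=0 picked index 2: u0 ∈ [1/32, 7/32)
j=1 picked index 3: u0 ∈ [17/224, 73/224)
j=2 picked index 3: u0 ∈ [-15/224, 41/224)
j=3 picked index 4: u0 ∈ [9/224, 65/224)
j=4 picked index 4: u0 ∈ [-23/224, 33/224)
j=5 picked index 6: u0 ∈ [1/28, 2/7)
j=6 picked index 6: u0 ∈ [-3/28, 1/7)
intersection: [17/224, 1/7)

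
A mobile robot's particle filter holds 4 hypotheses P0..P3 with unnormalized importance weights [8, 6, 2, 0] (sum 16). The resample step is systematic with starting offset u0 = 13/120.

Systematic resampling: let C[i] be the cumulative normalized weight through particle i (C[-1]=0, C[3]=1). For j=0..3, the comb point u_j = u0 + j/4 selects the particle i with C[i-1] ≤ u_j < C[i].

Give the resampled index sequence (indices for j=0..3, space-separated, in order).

C = [1/2, 7/8, 1, 1]
j=0: u_0=13/120 ∈ [0, 1/2) → index 0
j=1: u_1=43/120 ∈ [0, 1/2) → index 0
j=2: u_2=73/120 ∈ [1/2, 7/8) → index 1
j=3: u_3=103/120 ∈ [1/2, 7/8) → index 1

0 0 1 1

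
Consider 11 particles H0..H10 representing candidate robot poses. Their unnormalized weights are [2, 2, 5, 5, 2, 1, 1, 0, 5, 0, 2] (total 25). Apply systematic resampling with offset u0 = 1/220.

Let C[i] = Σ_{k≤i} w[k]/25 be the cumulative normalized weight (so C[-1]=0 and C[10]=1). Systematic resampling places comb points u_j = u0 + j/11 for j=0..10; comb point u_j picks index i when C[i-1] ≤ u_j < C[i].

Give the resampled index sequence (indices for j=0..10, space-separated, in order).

C = [2/25, 4/25, 9/25, 14/25, 16/25, 17/25, 18/25, 18/25, 23/25, 23/25, 1]
j=0: u_0=1/220 ∈ [0, 2/25) → index 0
j=1: u_1=21/220 ∈ [2/25, 4/25) → index 1
j=2: u_2=41/220 ∈ [4/25, 9/25) → index 2
j=3: u_3=61/220 ∈ [4/25, 9/25) → index 2
j=4: u_4=81/220 ∈ [9/25, 14/25) → index 3
j=5: u_5=101/220 ∈ [9/25, 14/25) → index 3
j=6: u_6=11/20 ∈ [9/25, 14/25) → index 3
j=7: u_7=141/220 ∈ [16/25, 17/25) → index 5
j=8: u_8=161/220 ∈ [18/25, 23/25) → index 8
j=9: u_9=181/220 ∈ [18/25, 23/25) → index 8
j=10: u_10=201/220 ∈ [18/25, 23/25) → index 8

0 1 2 2 3 3 3 5 8 8 8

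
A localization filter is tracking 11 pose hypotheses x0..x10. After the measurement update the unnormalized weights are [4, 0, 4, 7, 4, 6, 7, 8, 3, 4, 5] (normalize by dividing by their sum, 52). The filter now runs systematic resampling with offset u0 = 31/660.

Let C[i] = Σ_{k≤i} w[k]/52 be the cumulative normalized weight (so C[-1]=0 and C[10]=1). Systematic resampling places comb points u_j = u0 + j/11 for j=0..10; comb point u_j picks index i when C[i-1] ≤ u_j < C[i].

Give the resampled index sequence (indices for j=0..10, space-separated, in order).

C = [1/13, 1/13, 2/13, 15/52, 19/52, 25/52, 8/13, 10/13, 43/52, 47/52, 1]
j=0: u_0=31/660 ∈ [0, 1/13) → index 0
j=1: u_1=91/660 ∈ [1/13, 2/13) → index 2
j=2: u_2=151/660 ∈ [2/13, 15/52) → index 3
j=3: u_3=211/660 ∈ [15/52, 19/52) → index 4
j=4: u_4=271/660 ∈ [19/52, 25/52) → index 5
j=5: u_5=331/660 ∈ [25/52, 8/13) → index 6
j=6: u_6=391/660 ∈ [25/52, 8/13) → index 6
j=7: u_7=41/60 ∈ [8/13, 10/13) → index 7
j=8: u_8=511/660 ∈ [10/13, 43/52) → index 8
j=9: u_9=571/660 ∈ [43/52, 47/52) → index 9
j=10: u_10=631/660 ∈ [47/52, 1) → index 10

0 2 3 4 5 6 6 7 8 9 10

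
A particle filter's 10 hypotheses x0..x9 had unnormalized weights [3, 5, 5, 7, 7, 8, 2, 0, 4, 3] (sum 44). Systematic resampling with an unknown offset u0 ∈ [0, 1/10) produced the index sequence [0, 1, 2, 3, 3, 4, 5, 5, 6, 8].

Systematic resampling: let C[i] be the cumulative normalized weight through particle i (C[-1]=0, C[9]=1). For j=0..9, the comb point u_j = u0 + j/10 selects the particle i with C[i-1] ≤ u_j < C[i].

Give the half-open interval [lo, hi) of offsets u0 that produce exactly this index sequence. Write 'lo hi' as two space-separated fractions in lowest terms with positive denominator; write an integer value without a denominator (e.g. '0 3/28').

3/220 7/220

C = [3/44, 2/11, 13/44, 5/11, 27/44, 35/44, 37/44, 37/44, 41/44, 1]
j=0 picked index 0: u0 ∈ [0, 3/44)
j=1 picked index 1: u0 ∈ [-7/220, 9/110)
j=2 picked index 2: u0 ∈ [-1/55, 21/220)
j=3 picked index 3: u0 ∈ [-1/220, 17/110)
j=4 picked index 3: u0 ∈ [-23/220, 3/55)
j=5 picked index 4: u0 ∈ [-1/22, 5/44)
j=6 picked index 5: u0 ∈ [3/220, 43/220)
j=7 picked index 5: u0 ∈ [-19/220, 21/220)
j=8 picked index 6: u0 ∈ [-1/220, 9/220)
j=9 picked index 8: u0 ∈ [-13/220, 7/220)
intersection: [3/220, 7/220)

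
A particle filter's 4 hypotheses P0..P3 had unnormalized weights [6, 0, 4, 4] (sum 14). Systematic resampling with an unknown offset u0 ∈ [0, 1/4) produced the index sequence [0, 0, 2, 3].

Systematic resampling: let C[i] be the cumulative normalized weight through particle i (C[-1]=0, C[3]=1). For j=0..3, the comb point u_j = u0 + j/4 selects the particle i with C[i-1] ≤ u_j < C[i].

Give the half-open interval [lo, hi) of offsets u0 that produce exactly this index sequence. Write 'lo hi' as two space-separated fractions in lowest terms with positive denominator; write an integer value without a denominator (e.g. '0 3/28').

0 5/28

C = [3/7, 3/7, 5/7, 1]
j=0 picked index 0: u0 ∈ [0, 3/7)
j=1 picked index 0: u0 ∈ [-1/4, 5/28)
j=2 picked index 2: u0 ∈ [-1/14, 3/14)
j=3 picked index 3: u0 ∈ [-1/28, 1/4)
intersection: [0, 5/28)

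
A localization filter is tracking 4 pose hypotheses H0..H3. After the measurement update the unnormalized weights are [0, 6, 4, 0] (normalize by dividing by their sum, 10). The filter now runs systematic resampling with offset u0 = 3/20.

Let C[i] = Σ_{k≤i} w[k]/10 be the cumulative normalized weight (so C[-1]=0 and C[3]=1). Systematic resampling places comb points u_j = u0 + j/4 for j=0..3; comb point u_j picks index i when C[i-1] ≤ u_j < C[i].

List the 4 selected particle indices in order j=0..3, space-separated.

C = [0, 3/5, 1, 1]
j=0: u_0=3/20 ∈ [0, 3/5) → index 1
j=1: u_1=2/5 ∈ [0, 3/5) → index 1
j=2: u_2=13/20 ∈ [3/5, 1) → index 2
j=3: u_3=9/10 ∈ [3/5, 1) → index 2

1 1 2 2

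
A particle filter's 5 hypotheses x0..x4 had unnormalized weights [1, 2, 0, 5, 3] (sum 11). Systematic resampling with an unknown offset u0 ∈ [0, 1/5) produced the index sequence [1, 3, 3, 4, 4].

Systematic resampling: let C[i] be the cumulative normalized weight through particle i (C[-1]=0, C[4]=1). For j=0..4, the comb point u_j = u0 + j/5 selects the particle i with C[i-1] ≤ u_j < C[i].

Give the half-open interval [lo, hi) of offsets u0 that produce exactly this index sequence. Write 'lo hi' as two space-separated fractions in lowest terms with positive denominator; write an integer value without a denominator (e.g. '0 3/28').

C = [1/11, 3/11, 3/11, 8/11, 1]
j=0 picked index 1: u0 ∈ [1/11, 3/11)
j=1 picked index 3: u0 ∈ [4/55, 29/55)
j=2 picked index 3: u0 ∈ [-7/55, 18/55)
j=3 picked index 4: u0 ∈ [7/55, 2/5)
j=4 picked index 4: u0 ∈ [-4/55, 1/5)
intersection: [7/55, 1/5)

7/55 1/5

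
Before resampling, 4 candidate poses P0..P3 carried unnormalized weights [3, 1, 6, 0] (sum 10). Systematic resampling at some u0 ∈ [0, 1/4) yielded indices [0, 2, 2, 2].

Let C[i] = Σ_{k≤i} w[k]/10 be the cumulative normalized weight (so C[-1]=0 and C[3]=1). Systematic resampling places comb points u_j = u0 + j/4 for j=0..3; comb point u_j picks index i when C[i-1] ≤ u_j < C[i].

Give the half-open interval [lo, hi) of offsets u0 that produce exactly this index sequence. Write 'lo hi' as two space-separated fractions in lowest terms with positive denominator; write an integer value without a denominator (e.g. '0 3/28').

3/20 1/4

C = [3/10, 2/5, 1, 1]
j=0 picked index 0: u0 ∈ [0, 3/10)
j=1 picked index 2: u0 ∈ [3/20, 3/4)
j=2 picked index 2: u0 ∈ [-1/10, 1/2)
j=3 picked index 2: u0 ∈ [-7/20, 1/4)
intersection: [3/20, 1/4)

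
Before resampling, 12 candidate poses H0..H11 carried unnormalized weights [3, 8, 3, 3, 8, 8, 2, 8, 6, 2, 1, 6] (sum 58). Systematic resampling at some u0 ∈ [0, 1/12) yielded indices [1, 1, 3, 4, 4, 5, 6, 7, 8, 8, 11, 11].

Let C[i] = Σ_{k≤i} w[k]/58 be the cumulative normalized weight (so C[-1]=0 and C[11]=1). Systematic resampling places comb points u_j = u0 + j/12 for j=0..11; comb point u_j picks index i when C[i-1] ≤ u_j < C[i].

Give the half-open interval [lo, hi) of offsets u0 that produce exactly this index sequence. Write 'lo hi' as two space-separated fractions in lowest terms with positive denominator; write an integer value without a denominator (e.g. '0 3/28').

13/174 1/12

C = [3/58, 11/58, 7/29, 17/58, 25/58, 33/58, 35/58, 43/58, 49/58, 51/58, 26/29, 1]
j=0 picked index 1: u0 ∈ [3/58, 11/58)
j=1 picked index 1: u0 ∈ [-11/348, 37/348)
j=2 picked index 3: u0 ∈ [13/174, 11/87)
j=3 picked index 4: u0 ∈ [5/116, 21/116)
j=4 picked index 4: u0 ∈ [-7/174, 17/174)
j=5 picked index 5: u0 ∈ [5/348, 53/348)
j=6 picked index 6: u0 ∈ [2/29, 3/29)
j=7 picked index 7: u0 ∈ [7/348, 55/348)
j=8 picked index 8: u0 ∈ [13/174, 31/174)
j=9 picked index 8: u0 ∈ [-1/116, 11/116)
j=10 picked index 11: u0 ∈ [11/174, 1/6)
j=11 picked index 11: u0 ∈ [-7/348, 1/12)
intersection: [13/174, 1/12)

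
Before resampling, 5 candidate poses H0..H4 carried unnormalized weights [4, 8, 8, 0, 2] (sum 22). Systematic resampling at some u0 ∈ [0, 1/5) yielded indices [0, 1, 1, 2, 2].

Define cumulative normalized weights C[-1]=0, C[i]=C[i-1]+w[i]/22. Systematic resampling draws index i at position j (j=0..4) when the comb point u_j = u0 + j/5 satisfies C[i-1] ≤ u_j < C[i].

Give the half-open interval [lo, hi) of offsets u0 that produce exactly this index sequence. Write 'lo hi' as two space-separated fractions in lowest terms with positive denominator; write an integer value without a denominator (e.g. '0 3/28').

C = [2/11, 6/11, 10/11, 10/11, 1]
j=0 picked index 0: u0 ∈ [0, 2/11)
j=1 picked index 1: u0 ∈ [-1/55, 19/55)
j=2 picked index 1: u0 ∈ [-12/55, 8/55)
j=3 picked index 2: u0 ∈ [-3/55, 17/55)
j=4 picked index 2: u0 ∈ [-14/55, 6/55)
intersection: [0, 6/55)

0 6/55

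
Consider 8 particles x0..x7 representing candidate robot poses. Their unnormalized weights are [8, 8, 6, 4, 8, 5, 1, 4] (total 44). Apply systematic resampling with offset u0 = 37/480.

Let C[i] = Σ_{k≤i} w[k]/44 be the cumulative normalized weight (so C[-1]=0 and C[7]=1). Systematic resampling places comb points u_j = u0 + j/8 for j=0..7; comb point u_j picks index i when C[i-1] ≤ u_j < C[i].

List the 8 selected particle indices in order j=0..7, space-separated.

0 1 1 2 3 4 5 7

C = [2/11, 4/11, 1/2, 13/22, 17/22, 39/44, 10/11, 1]
j=0: u_0=37/480 ∈ [0, 2/11) → index 0
j=1: u_1=97/480 ∈ [2/11, 4/11) → index 1
j=2: u_2=157/480 ∈ [2/11, 4/11) → index 1
j=3: u_3=217/480 ∈ [4/11, 1/2) → index 2
j=4: u_4=277/480 ∈ [1/2, 13/22) → index 3
j=5: u_5=337/480 ∈ [13/22, 17/22) → index 4
j=6: u_6=397/480 ∈ [17/22, 39/44) → index 5
j=7: u_7=457/480 ∈ [10/11, 1) → index 7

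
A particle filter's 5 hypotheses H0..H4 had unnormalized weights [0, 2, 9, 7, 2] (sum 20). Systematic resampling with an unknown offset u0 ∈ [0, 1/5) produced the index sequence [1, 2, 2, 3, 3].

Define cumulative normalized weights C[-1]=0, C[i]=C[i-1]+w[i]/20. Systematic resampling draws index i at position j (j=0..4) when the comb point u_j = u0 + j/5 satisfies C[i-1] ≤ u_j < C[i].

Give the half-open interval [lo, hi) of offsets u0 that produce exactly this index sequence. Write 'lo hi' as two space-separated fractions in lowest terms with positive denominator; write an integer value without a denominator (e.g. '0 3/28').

C = [0, 1/10, 11/20, 9/10, 1]
j=0 picked index 1: u0 ∈ [0, 1/10)
j=1 picked index 2: u0 ∈ [-1/10, 7/20)
j=2 picked index 2: u0 ∈ [-3/10, 3/20)
j=3 picked index 3: u0 ∈ [-1/20, 3/10)
j=4 picked index 3: u0 ∈ [-1/4, 1/10)
intersection: [0, 1/10)

0 1/10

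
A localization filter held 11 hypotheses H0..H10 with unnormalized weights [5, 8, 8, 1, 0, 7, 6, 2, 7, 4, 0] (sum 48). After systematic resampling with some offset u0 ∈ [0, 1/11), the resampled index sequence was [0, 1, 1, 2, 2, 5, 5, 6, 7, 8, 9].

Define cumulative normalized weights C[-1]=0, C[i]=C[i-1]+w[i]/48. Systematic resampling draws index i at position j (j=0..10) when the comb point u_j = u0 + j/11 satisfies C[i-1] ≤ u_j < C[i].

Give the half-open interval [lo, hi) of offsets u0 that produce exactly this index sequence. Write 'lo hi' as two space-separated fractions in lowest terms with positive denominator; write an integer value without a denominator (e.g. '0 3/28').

7/528 23/528

C = [5/48, 13/48, 7/16, 11/24, 11/24, 29/48, 35/48, 37/48, 11/12, 1, 1]
j=0 picked index 0: u0 ∈ [0, 5/48)
j=1 picked index 1: u0 ∈ [7/528, 95/528)
j=2 picked index 1: u0 ∈ [-41/528, 47/528)
j=3 picked index 2: u0 ∈ [-1/528, 29/176)
j=4 picked index 2: u0 ∈ [-49/528, 13/176)
j=5 picked index 5: u0 ∈ [1/264, 79/528)
j=6 picked index 5: u0 ∈ [-23/264, 31/528)
j=7 picked index 6: u0 ∈ [-17/528, 49/528)
j=8 picked index 7: u0 ∈ [1/528, 23/528)
j=9 picked index 8: u0 ∈ [-25/528, 13/132)
j=10 picked index 9: u0 ∈ [1/132, 1/11)
intersection: [7/528, 23/528)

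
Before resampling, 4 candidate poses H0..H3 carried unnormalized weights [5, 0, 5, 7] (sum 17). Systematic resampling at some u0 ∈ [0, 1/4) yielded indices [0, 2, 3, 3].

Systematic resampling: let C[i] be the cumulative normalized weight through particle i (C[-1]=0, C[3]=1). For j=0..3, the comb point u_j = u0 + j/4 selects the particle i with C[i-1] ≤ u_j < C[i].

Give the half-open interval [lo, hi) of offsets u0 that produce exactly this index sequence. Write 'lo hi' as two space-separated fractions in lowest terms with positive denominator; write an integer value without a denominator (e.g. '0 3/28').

3/34 1/4

C = [5/17, 5/17, 10/17, 1]
j=0 picked index 0: u0 ∈ [0, 5/17)
j=1 picked index 2: u0 ∈ [3/68, 23/68)
j=2 picked index 3: u0 ∈ [3/34, 1/2)
j=3 picked index 3: u0 ∈ [-11/68, 1/4)
intersection: [3/34, 1/4)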